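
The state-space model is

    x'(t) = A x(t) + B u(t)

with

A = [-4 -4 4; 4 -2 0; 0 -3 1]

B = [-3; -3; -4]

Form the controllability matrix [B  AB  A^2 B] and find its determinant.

AB = [[8], [-6], [5]]
A^2B = [[12], [44], [23]]
Controllability matrix C = [B  AB  A^2B] = [[-3, 8, 12], [-3, -6, 44], [-4, 5, 23]]
Expanding along the first row, det(C) = (-3)·((-6)·23 - 44·5) - 8·((-3)·23 - 44·(-4)) + 12·((-3)·5 - (-6)·(-4)) = (-3)·(-358) - 8·107 + 12·(-39) = -250
Since det(C) ≠ 0, rank(C) = 3 and the system is completely controllable.

-250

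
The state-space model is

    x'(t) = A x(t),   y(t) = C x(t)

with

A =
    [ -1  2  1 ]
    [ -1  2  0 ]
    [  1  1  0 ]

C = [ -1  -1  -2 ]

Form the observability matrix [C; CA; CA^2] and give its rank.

3

CA = [[0, -6, -1]]
CA^2 = [[5, -13, 0]]
Observability matrix O = [C; CA; CA^2] = [[-1, -1, -2], [0, -6, -1], [5, -13, 0]]
det(O) = (-1)·((-6)·0 - (-1)·(-13)) - (-1)·(0·0 - (-1)·5) + (-2)·(0·(-13) - (-6)·5) = (-1)·(-13) - (-1)·5 + (-2)·30 = -42 ≠ 0, so rank(O) = 3.
rank(O) = 3 = n, so the pair (A, C) is completely observable.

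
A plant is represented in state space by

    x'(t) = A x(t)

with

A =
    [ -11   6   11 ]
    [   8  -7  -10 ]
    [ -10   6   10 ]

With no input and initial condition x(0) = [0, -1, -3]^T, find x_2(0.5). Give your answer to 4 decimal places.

det(sI - A) = s^3 - (tr A)s^2 + (M11 + M22 + M33)s - det A, where Mii is the 2×2 principal minor of A obtained by deleting row i and column i.
tr A = (-11) + (-7) + 10 = -8; M11 = (-7)·10 - (-10)·6 = -70 - (-60) = -10; M22 = (-11)·10 - 11·(-10) = -110 - (-110) = 0; M33 = (-11)·(-7) - 6·8 = 77 - 48 = 29; sum of minors = 19.
det A = (-11)·((-7)·10 - (-10)·6) - 6·(8·10 - (-10)·(-10)) + 11·(8·6 - (-7)·(-10)) = (-11)·(-10) - 6·(-20) + 11·(-22) = -12.
So p(s) = det(sI - A) = s^3 + 8s^2 + 19s + 12.
Rational-root test: any integer root divides 12. Testing small divisors, s = -1 works: p(-1) = -1 + 8 + (-19) + 12 = 0, so (s + 1) is a factor.
Dividing, p(s) = (s + 1)(s^2 + 7s + 12).
Factor s^2 + 7s + 12: two numbers with sum -7 and product 12 are -3 and -4, so s^2 + 7s + 12 = (s + 3)(s + 4).
Hence p(s) = (s + 1) (s + 3) (s + 4), with roots -4, -3, -1.
The eigenvalues -4, -3, -1 are distinct and real, so A is diagonalisable and x(t) = e^{At} x(0) = V diag(e^{λ_i t}) V^{-1} x(0), where the columns of V are the eigenvectors.
λ = -4: A - (-4)I = [[-7, 6, 11], [8, -3, -10], [-10, 6, 14]]. v must be orthogonal to every row; (row 1) × (row 2) = [-27, 18, -27], so take v_1 = [-3, 2, -3]^T.
λ = -3: A - (-3)I = [[-8, 6, 11], [8, -4, -10], [-10, 6, 13]]. v must be orthogonal to every row; (row 1) × (row 2) = [-16, 8, -16], so take v_2 = [-2, 1, -2]^T.
λ = -1: A - (-1)I = [[-10, 6, 11], [8, -6, -10], [-10, 6, 11]]. v must be orthogonal to every row; (row 1) × (row 2) = [6, -12, 12], so take v_3 = [-1, 2, -2]^T.
V = [v_1 v_2 v_3] = [[-3, -2, -1], [2, 1, 2], [-3, -2, -2]] has det V = -1, so V^{-1} = adj(V)/det V = [[-2, 2, 3], [2, -3, -4], [1, 0, -1]].
Modal coordinates z(0) = V^{-1} x(0): (-2)·0 + 2·(-1) + 3·(-3) = -11; 2·0 + (-3)·(-1) + (-4)·(-3) = 15; 1·0 + 0·(-1) + (-1)·(-3) = 3; so z(0) = [-11, 15, 3]^T.
x_2(t) = Σ_i (v_i)_2 · z_i(0) · e^{λ_i t} (row 2 of V times the modal terms).
x_2(0.5) = 2·(-11)·e^{-4·0.5} + 1·15·e^{-3·0.5} + 2·3·e^{-1·0.5} = (-22)·0.135335 + 15·0.223130 + 6·0.606531 = 4.0088.

4.0088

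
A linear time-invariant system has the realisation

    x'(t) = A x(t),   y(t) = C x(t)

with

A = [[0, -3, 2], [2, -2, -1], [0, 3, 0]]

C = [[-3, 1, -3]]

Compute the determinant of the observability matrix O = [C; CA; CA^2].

CA = [[2, -2, -7]]
CA^2 = [[-4, -23, 6]]
Observability matrix O = [C; CA; CA^2] = [[-3, 1, -3], [2, -2, -7], [-4, -23, 6]]
Expanding along the first row, det(O) = (-3)·((-2)·6 - (-7)·(-23)) - 1·(2·6 - (-7)·(-4)) + (-3)·(2·(-23) - (-2)·(-4)) = (-3)·(-173) - 1·(-16) + (-3)·(-54) = 697
Since det(O) ≠ 0, rank(O) = 3 and the system is completely observable.

697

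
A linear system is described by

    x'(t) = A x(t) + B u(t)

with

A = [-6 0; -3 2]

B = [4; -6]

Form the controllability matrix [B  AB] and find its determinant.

-240

AB = [[-24], [-24]]
Controllability matrix C = [B  AB] = [[4, -24], [-6, -24]]
det(C) = 4·(-24) - (-24)·(-6) = -96 - 144 = -240
Since det(C) ≠ 0, rank(C) = 2 and the system is completely controllable.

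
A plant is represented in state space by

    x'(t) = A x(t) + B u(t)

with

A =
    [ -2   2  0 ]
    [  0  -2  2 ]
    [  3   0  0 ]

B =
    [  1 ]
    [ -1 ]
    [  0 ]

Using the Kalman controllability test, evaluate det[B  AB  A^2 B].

-18

AB = [[-4], [2], [3]]
A^2B = [[12], [2], [-12]]
Controllability matrix C = [B  AB  A^2B] = [[1, -4, 12], [-1, 2, 2], [0, 3, -12]]
Expanding along the first row, det(C) = 1·(2·(-12) - 2·3) - (-4)·((-1)·(-12) - 2·0) + 12·((-1)·3 - 2·0) = 1·(-30) - (-4)·12 + 12·(-3) = -18
Since det(C) ≠ 0, rank(C) = 3 and the system is completely controllable.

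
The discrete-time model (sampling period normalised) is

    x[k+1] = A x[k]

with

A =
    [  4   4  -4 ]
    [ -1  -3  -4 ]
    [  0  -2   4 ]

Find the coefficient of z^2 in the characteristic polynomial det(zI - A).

Expand det(zI - A) for the 3×3 matrix.
p(z) = z^3 - 5z^2 - 12z + 72.
(Check: constant term = det(-A) = (-1)^3 det A = 72; coefficient of z^2 = -tr A = -5.)
The coefficient of z^2 is -5.

-5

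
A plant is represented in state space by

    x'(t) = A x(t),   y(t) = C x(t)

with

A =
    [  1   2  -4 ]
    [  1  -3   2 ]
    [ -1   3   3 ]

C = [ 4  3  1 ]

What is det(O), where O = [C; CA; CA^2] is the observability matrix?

CA = [[6, 2, -7]]
CA^2 = [[15, -15, -41]]
Observability matrix O = [C; CA; CA^2] = [[4, 3, 1], [6, 2, -7], [15, -15, -41]]
Expanding along the first row, det(O) = 4·(2·(-41) - (-7)·(-15)) - 3·(6·(-41) - (-7)·15) + 1·(6·(-15) - 2·15) = 4·(-187) - 3·(-141) + 1·(-120) = -445
Since det(O) ≠ 0, rank(O) = 3 and the system is completely observable.

-445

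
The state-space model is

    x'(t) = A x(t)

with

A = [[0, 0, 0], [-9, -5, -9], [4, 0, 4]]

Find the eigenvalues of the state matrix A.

det(sI - A) = s^3 - (tr A)s^2 + (M11 + M22 + M33)s - det A, where Mii is the 2×2 principal minor of A obtained by deleting row i and column i.
tr A = 0 + (-5) + 4 = -1; M11 = (-5)·4 - (-9)·0 = -20 - 0 = -20; M22 = 0·4 - 0·4 = 0 - 0 = 0; M33 = 0·(-5) - 0·(-9) = 0 - 0 = 0; sum of minors = -20.
det A = 0·((-5)·4 - (-9)·0) - 0·((-9)·4 - (-9)·4) + 0·((-9)·0 - (-5)·4) = 0·(-20) - 0·0 + 0·20 = 0.
So p(s) = det(sI - A) = s^3 + s^2 - 20s.
The constant term is 0, so p(s) = s(s^2 + s - 20).
Factor s^2 + s - 20: two numbers with sum -1 and product -20 are 4 and -5, so s^2 + s - 20 = (s - 4)(s + 5).
Hence p(s) = s (s - 4) (s + 5), with roots -5, 0, 4.
At least one eigenvalue has non-negative real part, so the system is not asymptotically stable.

-5, 0, 4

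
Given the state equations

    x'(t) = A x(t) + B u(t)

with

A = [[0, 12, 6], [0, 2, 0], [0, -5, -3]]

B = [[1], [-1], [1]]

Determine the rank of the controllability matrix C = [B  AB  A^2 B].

AB = [[-6], [-2], [2]]
A^2B = [[-12], [-4], [4]]
Controllability matrix C = [B  AB  A^2B] = [[1, -6, -12], [-1, -2, -4], [1, 2, 4]]
The rows r1, r2, r3 of C are linearly dependent: r2 + r3 = 0 (check each entry), so rank(C) ≤ 2.
The 2×2 minor from rows 1, 2, columns 1, 2 is 1·(-2) - (-6)·(-1) = -2 - 6 = -8 ≠ 0, so rank(C) = 2.
rank(C) = 2 < n = 3, so the pair (A, B) is not completely controllable.

2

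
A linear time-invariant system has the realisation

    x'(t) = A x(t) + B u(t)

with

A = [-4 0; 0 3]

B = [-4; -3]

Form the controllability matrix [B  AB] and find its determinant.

AB = [[16], [-9]]
Controllability matrix C = [B  AB] = [[-4, 16], [-3, -9]]
det(C) = (-4)·(-9) - 16·(-3) = 36 - (-48) = 84
Since det(C) ≠ 0, rank(C) = 2 and the system is completely controllable.

84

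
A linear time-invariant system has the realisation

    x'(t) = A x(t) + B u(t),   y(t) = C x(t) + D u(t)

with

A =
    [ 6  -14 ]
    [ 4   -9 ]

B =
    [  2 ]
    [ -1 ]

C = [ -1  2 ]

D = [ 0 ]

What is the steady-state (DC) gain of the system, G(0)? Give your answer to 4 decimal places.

G(0) = C(-A)^{-1}B + D = -C A^{-1} B + D.
det A = 2, so A^{-1} = (1/2)·adj(A) = [[-9/2, 7], [-2, 3]]
A^{-1} B = [-16, -7]^T
C A^{-1} B = 2
G(0) = D - C A^{-1} B = 0 - (2) = -2

-2.0000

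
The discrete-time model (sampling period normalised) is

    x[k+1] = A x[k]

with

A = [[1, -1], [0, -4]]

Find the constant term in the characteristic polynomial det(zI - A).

-4

For a 2×2 matrix, det(zI - A) = z^2 - (tr A)z + det A.
tr A = -3, det A = -4.
So p(z) = z^2 + 3z - 4.
The constant term is -4.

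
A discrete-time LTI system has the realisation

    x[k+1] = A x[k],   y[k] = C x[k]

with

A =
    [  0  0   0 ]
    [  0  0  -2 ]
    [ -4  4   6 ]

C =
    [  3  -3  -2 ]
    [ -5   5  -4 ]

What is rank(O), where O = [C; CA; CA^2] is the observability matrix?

2

CA = [[8, -8, -6], [16, -16, -34]]
CA^2 = [[24, -24, -20], [136, -136, -172]]
Observability matrix O = [C; CA; CA^2] = [[3, -3, -2], [-5, 5, -4], [8, -8, -6], [16, -16, -34], [24, -24, -20], [136, -136, -172]]
The columns c1, c2, c3 of O are linearly dependent: c1 + c2 = 0 (check each entry), so rank(O) ≤ 2.
The 2×2 minor from rows 1, 2, columns 1, 3 is 3·(-4) - (-2)·(-5) = -12 - 10 = -22 ≠ 0, so rank(O) = 2.
rank(O) = 2 < n = 3, so the pair (A, C) is not completely observable.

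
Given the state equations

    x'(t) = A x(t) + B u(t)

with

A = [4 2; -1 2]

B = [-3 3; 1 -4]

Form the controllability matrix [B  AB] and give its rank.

2

AB = [[-10, 4], [5, -11]]
Controllability matrix C = [B  AB] = [[-3, 3, -10, 4], [1, -4, 5, -11]]
Take the 2×2 submatrix of C formed by columns 1, 2: [[-3, 3], [1, -4]]. Its determinant is (-3)·(-4) - 3·1 = 12 - 3 = 9 ≠ 0.
So rank(C) ≥ 2; since C has 2 rows, rank(C) = 2.
rank(C) = 2 = n, so the pair (A, B) is completely controllable.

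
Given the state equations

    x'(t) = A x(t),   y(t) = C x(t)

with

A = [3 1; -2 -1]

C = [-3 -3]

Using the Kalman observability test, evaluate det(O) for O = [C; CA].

-9

CA = [[-3, 0]]
Observability matrix O = [C; CA] = [[-3, -3], [-3, 0]]
det(O) = (-3)·0 - (-3)·(-3) = 0 - 9 = -9
Since det(O) ≠ 0, rank(O) = 2 and the system is completely observable.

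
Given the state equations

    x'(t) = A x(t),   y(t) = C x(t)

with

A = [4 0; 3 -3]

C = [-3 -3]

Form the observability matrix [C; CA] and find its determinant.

CA = [[-21, 9]]
Observability matrix O = [C; CA] = [[-3, -3], [-21, 9]]
det(O) = (-3)·9 - (-3)·(-21) = -27 - 63 = -90
Since det(O) ≠ 0, rank(O) = 2 and the system is completely observable.

-90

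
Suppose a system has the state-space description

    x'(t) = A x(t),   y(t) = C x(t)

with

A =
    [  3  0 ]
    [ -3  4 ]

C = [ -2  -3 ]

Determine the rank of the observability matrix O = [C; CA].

2

CA = [[3, -12]]
Observability matrix O = [C; CA] = [[-2, -3], [3, -12]]
det(O) = (-2)·(-12) - (-3)·3 = 24 - (-9) = 33 ≠ 0, so rank(O) = 2.
rank(O) = 2 = n, so the pair (A, C) is completely observable.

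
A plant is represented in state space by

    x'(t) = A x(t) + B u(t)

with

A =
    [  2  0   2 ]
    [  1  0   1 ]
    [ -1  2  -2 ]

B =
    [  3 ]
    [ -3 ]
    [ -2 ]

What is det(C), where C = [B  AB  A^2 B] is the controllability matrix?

AB = [[2], [1], [-5]]
A^2B = [[-6], [-3], [10]]
Controllability matrix C = [B  AB  A^2B] = [[3, 2, -6], [-3, 1, -3], [-2, -5, 10]]
Expanding along the first row, det(C) = 3·(1·10 - (-3)·(-5)) - 2·((-3)·10 - (-3)·(-2)) + (-6)·((-3)·(-5) - 1·(-2)) = 3·(-5) - 2·(-36) + (-6)·17 = -45
Since det(C) ≠ 0, rank(C) = 3 and the system is completely controllable.

-45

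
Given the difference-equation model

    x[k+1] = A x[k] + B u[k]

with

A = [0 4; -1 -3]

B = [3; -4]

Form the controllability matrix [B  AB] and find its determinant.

AB = [[-16], [9]]
Controllability matrix C = [B  AB] = [[3, -16], [-4, 9]]
det(C) = 3·9 - (-16)·(-4) = 27 - 64 = -37
Since det(C) ≠ 0, rank(C) = 2 and the system is completely controllable.

-37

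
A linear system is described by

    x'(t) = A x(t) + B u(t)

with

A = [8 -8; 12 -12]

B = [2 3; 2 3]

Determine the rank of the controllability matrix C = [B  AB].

AB = [[0, 0], [0, 0]]
Controllability matrix C = [B  AB] = [[2, 3, 0, 0], [2, 3, 0, 0]]
Every column of C is a scalar multiple of column 1 = [2, 2] (multipliers 1, 3/2, 0, 0), so the columns span a one-dimensional space.
C ≠ 0, hence rank(C) = 1.
rank(C) = 1 < n = 2, so the pair (A, B) is not completely controllable.

1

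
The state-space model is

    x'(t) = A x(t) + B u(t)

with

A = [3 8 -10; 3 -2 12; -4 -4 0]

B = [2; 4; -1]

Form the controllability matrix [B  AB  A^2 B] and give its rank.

AB = [[48], [-14], [-24]]
A^2B = [[272], [-116], [-136]]
Controllability matrix C = [B  AB  A^2B] = [[2, 48, 272], [4, -14, -116], [-1, -24, -136]]
The rows r1, r2, r3 of C are linearly dependent: r1 + 2·r3 = 0 (check each entry), so rank(C) ≤ 2.
The 2×2 minor from rows 1, 2, columns 1, 2 is 2·(-14) - 48·4 = -28 - 192 = -220 ≠ 0, so rank(C) = 2.
rank(C) = 2 < n = 3, so the pair (A, B) is not completely controllable.

2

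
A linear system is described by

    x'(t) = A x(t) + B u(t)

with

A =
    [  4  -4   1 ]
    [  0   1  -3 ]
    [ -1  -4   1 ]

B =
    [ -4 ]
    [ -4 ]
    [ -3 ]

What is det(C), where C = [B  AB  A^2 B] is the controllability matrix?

-2747

AB = [[-3], [5], [17]]
A^2B = [[-15], [-46], [0]]
Controllability matrix C = [B  AB  A^2B] = [[-4, -3, -15], [-4, 5, -46], [-3, 17, 0]]
Expanding along the first row, det(C) = (-4)·(5·0 - (-46)·17) - (-3)·((-4)·0 - (-46)·(-3)) + (-15)·((-4)·17 - 5·(-3)) = (-4)·782 - (-3)·(-138) + (-15)·(-53) = -2747
Since det(C) ≠ 0, rank(C) = 3 and the system is completely controllable.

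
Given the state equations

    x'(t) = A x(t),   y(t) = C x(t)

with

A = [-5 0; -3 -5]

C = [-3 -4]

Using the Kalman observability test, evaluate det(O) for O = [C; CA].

CA = [[27, 20]]
Observability matrix O = [C; CA] = [[-3, -4], [27, 20]]
det(O) = (-3)·20 - (-4)·27 = -60 - (-108) = 48
Since det(O) ≠ 0, rank(O) = 2 and the system is completely observable.

48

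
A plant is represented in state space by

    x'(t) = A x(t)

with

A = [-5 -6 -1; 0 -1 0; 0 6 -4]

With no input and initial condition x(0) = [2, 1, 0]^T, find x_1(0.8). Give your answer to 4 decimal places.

det(sI - A) = s^3 - (tr A)s^2 + (M11 + M22 + M33)s - det A, where Mii is the 2×2 principal minor of A obtained by deleting row i and column i.
tr A = (-5) + (-1) + (-4) = -10; M11 = (-1)·(-4) - 0·6 = 4 - 0 = 4; M22 = (-5)·(-4) - (-1)·0 = 20 - 0 = 20; M33 = (-5)·(-1) - (-6)·0 = 5 - 0 = 5; sum of minors = 29.
det A = (-5)·((-1)·(-4) - 0·6) - (-6)·(0·(-4) - 0·0) + (-1)·(0·6 - (-1)·0) = (-5)·4 - (-6)·0 + (-1)·0 = -20.
So p(s) = det(sI - A) = s^3 + 10s^2 + 29s + 20.
Rational-root test: any integer root divides 20. Testing small divisors, s = -1 works: p(-1) = -1 + 10 + (-29) + 20 = 0, so (s + 1) is a factor.
Dividing, p(s) = (s + 1)(s^2 + 9s + 20).
Factor s^2 + 9s + 20: two numbers with sum -9 and product 20 are -4 and -5, so s^2 + 9s + 20 = (s + 4)(s + 5).
Hence p(s) = (s + 1) (s + 4) (s + 5), with roots -5, -4, -1.
The eigenvalues -5, -4, -1 are distinct and real, so A is diagonalisable and x(t) = e^{At} x(0) = V diag(e^{λ_i t}) V^{-1} x(0), where the columns of V are the eigenvectors.
λ = -5: A - (-5)I = [[0, -6, -1], [0, 4, 0], [0, 6, 1]]. v must be orthogonal to every row; (row 1) × (row 2) = [4, 0, 0], so take v_1 = [1, 0, 0]^T.
λ = -4: A - (-4)I = [[-1, -6, -1], [0, 3, 0], [0, 6, 0]]. v must be orthogonal to every row; (row 1) × (row 2) = [3, 0, -3], so take v_2 = [-1, 0, 1]^T.
λ = -1: A - (-1)I = [[-4, -6, -1], [0, 0, 0], [0, 6, -3]]. v must be orthogonal to every row; (row 1) × (row 3) = [24, -12, -24], so take v_3 = [-2, 1, 2]^T.
V = [v_1 v_2 v_3] = [[1, -1, -2], [0, 0, 1], [0, 1, 2]] has det V = -1, so V^{-1} = adj(V)/det V = [[1, 0, 1], [0, -2, 1], [0, 1, 0]].
Modal coordinates z(0) = V^{-1} x(0): 1·2 + 0·1 + 1·0 = 2; 0·2 + (-2)·1 + 1·0 = -2; 0·2 + 1·1 + 0·0 = 1; so z(0) = [2, -2, 1]^T.
x_1(t) = Σ_i (v_i)_1 · z_i(0) · e^{λ_i t} (row 1 of V times the modal terms).
x_1(0.8) = 1·2·e^{-5·0.8} + (-1)·(-2)·e^{-4·0.8} + (-2)·1·e^{-1·0.8} = 2·0.018316 + 2·0.040762 + (-2)·0.449329 = -0.7805.

-0.7805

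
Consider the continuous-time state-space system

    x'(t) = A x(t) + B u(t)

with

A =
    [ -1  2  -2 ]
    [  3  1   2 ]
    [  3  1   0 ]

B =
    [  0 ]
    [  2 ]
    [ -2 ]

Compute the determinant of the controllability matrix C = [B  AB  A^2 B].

AB = [[8], [-2], [2]]
A^2B = [[-16], [26], [22]]
Controllability matrix C = [B  AB  A^2B] = [[0, 8, -16], [2, -2, 26], [-2, 2, 22]]
Expanding along the first row, det(C) = 0·((-2)·22 - 26·2) - 8·(2·22 - 26·(-2)) + (-16)·(2·2 - (-2)·(-2)) = 0·(-96) - 8·96 + (-16)·0 = -768
Since det(C) ≠ 0, rank(C) = 3 and the system is completely controllable.

-768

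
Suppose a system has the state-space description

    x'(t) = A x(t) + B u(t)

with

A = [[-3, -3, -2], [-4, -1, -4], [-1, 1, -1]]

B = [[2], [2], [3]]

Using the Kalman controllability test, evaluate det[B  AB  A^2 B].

2480

AB = [[-18], [-22], [-3]]
A^2B = [[126], [106], [-1]]
Controllability matrix C = [B  AB  A^2B] = [[2, -18, 126], [2, -22, 106], [3, -3, -1]]
Expanding along the first row, det(C) = 2·((-22)·(-1) - 106·(-3)) - (-18)·(2·(-1) - 106·3) + 126·(2·(-3) - (-22)·3) = 2·340 - (-18)·(-320) + 126·60 = 2480
Since det(C) ≠ 0, rank(C) = 3 and the system is completely controllable.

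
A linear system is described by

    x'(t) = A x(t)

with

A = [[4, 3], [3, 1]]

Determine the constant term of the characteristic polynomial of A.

-5

For a 2×2 matrix, det(sI - A) = s^2 - (tr A)s + det A.
tr A = 5, det A = -5.
So p(s) = s^2 - 5s - 5.
The constant term is -5.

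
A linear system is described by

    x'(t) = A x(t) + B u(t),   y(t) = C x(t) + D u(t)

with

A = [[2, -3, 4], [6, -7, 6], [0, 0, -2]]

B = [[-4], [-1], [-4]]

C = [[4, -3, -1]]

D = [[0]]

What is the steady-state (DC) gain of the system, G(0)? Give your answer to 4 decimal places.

-8.5000

G(0) = C(-A)^{-1}B + D = -C A^{-1} B + D.
det A = -8, so A^{-1} = (1/-8)·adj(A) = [[-7/4, 3/4, -5/4], [-3/2, 1/2, -3/2], [0, 0, -1/2]]
A^{-1} B = [45/4, 23/2, 2]^T
C A^{-1} B = 17/2
G(0) = D - C A^{-1} B = 0 - (17/2) = -17/2 ≈ -8.5000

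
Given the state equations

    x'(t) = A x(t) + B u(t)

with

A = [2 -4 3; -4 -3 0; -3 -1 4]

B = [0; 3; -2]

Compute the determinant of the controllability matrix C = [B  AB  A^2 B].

6273

AB = [[-18], [-9], [-11]]
A^2B = [[-33], [99], [19]]
Controllability matrix C = [B  AB  A^2B] = [[0, -18, -33], [3, -9, 99], [-2, -11, 19]]
Expanding along the first row, det(C) = 0·((-9)·19 - 99·(-11)) - (-18)·(3·19 - 99·(-2)) + (-33)·(3·(-11) - (-9)·(-2)) = 0·918 - (-18)·255 + (-33)·(-51) = 6273
Since det(C) ≠ 0, rank(C) = 3 and the system is completely controllable.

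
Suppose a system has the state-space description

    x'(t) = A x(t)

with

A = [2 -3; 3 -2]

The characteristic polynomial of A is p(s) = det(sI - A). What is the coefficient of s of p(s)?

0

For a 2×2 matrix, det(sI - A) = s^2 - (tr A)s + det A.
tr A = 0, det A = 5.
So p(s) = s^2 + 5.
The coefficient of s is 0.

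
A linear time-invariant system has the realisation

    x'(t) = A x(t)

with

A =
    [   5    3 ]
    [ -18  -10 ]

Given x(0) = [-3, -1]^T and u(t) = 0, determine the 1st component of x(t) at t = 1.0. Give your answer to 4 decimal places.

-3.5506

det(sI - A) = s^2 - (tr A)s + det A, with tr A = 5 + (-10) = -5 and det A = 5·(-10) - 3·(-18) = -50 - (-54) = 4.
So p(s) = det(sI - A) = s^2 + 5s + 4.
Factor s^2 + 5s + 4: two numbers with sum -5 and product 4 are -1 and -4, so s^2 + 5s + 4 = (s + 1)(s + 4).
Hence p(s) = (s + 1) (s + 4), with roots -4, -1.
The eigenvalues -4, -1 are distinct and real, so A is diagonalisable and x(t) = e^{At} x(0) = V diag(e^{λ_i t}) V^{-1} x(0), where the columns of V are the eigenvectors.
λ = -4: A - (-4)I = [[9, 3], [-18, -6]]. Row 1 gives 9·v1 + 3·v2 = 0, so take v_1 = [-1, 3]^T.
λ = -1: A - (-1)I = [[6, 3], [-18, -9]]. Row 1 gives 6·v1 + 3·v2 = 0, so take v_2 = [-1, 2]^T.
V = [v_1 v_2] = [[-1, -1], [3, 2]] has det V = 1, so V^{-1} = adj(V)/det V = [[2, 1], [-3, -1]].
Modal coordinates z(0) = V^{-1} x(0): 2·(-3) + 1·(-1) = -7; (-3)·(-3) + (-1)·(-1) = 10; so z(0) = [-7, 10]^T.
x_1(t) = Σ_i (v_i)_1 · z_i(0) · e^{λ_i t} (row 1 of V times the modal terms).
x_1(1.0) = (-1)·(-7)·e^{-4·1.0} + (-1)·10·e^{-1·1.0} = 7·0.018316 + (-10)·0.367879 = -3.5506.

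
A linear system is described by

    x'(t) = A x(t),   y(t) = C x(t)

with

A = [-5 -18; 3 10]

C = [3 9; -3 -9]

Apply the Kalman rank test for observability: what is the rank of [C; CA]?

1

CA = [[12, 36], [-12, -36]]
Observability matrix O = [C; CA] = [[3, 9], [-3, -9], [12, 36], [-12, -36]]
Every row of O is a scalar multiple of row 1 = [3, 9] (multipliers 1, -1, 4, -4), so the rows span a one-dimensional space.
O ≠ 0, hence rank(O) = 1.
rank(O) = 1 < n = 2, so the pair (A, C) is not completely observable.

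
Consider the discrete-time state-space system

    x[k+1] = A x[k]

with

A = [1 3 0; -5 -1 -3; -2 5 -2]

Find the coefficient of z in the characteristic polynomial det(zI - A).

Expand det(zI - A) for the 3×3 matrix.
p(z) = z^3 + 2z^2 + 29z - 5.
(Check: constant term = det(-A) = (-1)^3 det A = -5; coefficient of z^2 = -tr A = 2.)
The coefficient of z is 29.

29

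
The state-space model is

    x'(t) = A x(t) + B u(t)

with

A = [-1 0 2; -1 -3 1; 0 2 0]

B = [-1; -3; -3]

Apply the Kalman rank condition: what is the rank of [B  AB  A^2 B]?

3

AB = [[-5], [7], [-6]]
A^2B = [[-7], [-22], [14]]
Controllability matrix C = [B  AB  A^2B] = [[-1, -5, -7], [-3, 7, -22], [-3, -6, 14]]
det(C) = (-1)·(7·14 - (-22)·(-6)) - (-5)·((-3)·14 - (-22)·(-3)) + (-7)·((-3)·(-6) - 7·(-3)) = (-1)·(-34) - (-5)·(-108) + (-7)·39 = -779 ≠ 0, so rank(C) = 3.
rank(C) = 3 = n, so the pair (A, B) is completely controllable.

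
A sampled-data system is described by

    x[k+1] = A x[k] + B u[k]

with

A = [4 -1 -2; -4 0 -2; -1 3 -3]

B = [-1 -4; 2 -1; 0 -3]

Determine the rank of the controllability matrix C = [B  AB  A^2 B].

AB = [[-6, -9], [4, 22], [7, 10]]
A^2B = [[-42, -78], [10, 16], [-3, 45]]
Controllability matrix C = [B  AB  A^2B] = [[-1, -4, -6, -9, -42, -78], [2, -1, 4, 22, 10, 16], [0, -3, 7, 10, -3, 45]]
Take the 3×3 submatrix of C formed by columns 1, 2, 3: [[-1, -4, -6], [2, -1, 4], [0, -3, 7]]. Its determinant is (-1)·((-1)·7 - 4·(-3)) - (-4)·(2·7 - 4·0) + (-6)·(2·(-3) - (-1)·0) = (-1)·5 - (-4)·14 + (-6)·(-6) = 87 ≠ 0.
So rank(C) ≥ 3; since C has 3 rows, rank(C) = 3.
rank(C) = 3 = n, so the pair (A, B) is completely controllable.

3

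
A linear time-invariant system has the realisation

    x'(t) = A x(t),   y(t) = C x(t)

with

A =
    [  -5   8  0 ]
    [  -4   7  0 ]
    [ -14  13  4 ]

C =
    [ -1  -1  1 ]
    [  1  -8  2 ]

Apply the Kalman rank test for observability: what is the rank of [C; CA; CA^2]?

2

CA = [[-5, -2, 4], [-1, -22, 8]]
CA^2 = [[-23, -2, 16], [-19, -58, 32]]
Observability matrix O = [C; CA; CA^2] = [[-1, -1, 1], [1, -8, 2], [-5, -2, 4], [-1, -22, 8], [-23, -2, 16], [-19, -58, 32]]
The columns c1, c2, c3 of O are linearly dependent: 2·c1 + c2 + 3·c3 = 0 (check each entry), so rank(O) ≤ 2.
The 2×2 minor from rows 1, 2, columns 1, 2 is (-1)·(-8) - (-1)·1 = 8 - (-1) = 9 ≠ 0, so rank(O) = 2.
rank(O) = 2 < n = 3, so the pair (A, C) is not completely observable.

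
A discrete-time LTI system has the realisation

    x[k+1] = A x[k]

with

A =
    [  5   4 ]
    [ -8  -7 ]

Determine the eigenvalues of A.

-3, 1

det(zI - A) = z^2 - (tr A)z + det A, with tr A = 5 + (-7) = -2 and det A = 5·(-7) - 4·(-8) = -35 - (-32) = -3.
So p(z) = det(zI - A) = z^2 + 2z - 3.
Factor z^2 + 2z - 3: two numbers with sum -2 and product -3 are 1 and -3, so z^2 + 2z - 3 = (z - 1)(z + 3).
Hence p(z) = (z - 1) (z + 3), with roots -3, 1.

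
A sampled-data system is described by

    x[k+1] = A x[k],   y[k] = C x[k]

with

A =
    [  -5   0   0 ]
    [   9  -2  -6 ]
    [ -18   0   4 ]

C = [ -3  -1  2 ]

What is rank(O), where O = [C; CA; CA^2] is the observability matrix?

2

CA = [[-30, 2, 14]]
CA^2 = [[-84, -4, 44]]
Observability matrix O = [C; CA; CA^2] = [[-3, -1, 2], [-30, 2, 14], [-84, -4, 44]]
The columns c1, c2, c3 of O are linearly dependent: c1 + c2 + 2·c3 = 0 (check each entry), so rank(O) ≤ 2.
The 2×2 minor from rows 1, 2, columns 1, 2 is (-3)·2 - (-1)·(-30) = -6 - 30 = -36 ≠ 0, so rank(O) = 2.
rank(O) = 2 < n = 3, so the pair (A, C) is not completely observable.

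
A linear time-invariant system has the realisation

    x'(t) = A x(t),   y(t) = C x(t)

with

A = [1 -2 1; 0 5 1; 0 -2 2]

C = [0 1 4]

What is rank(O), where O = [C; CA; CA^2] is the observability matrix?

CA = [[0, -3, 9]]
CA^2 = [[0, -33, 15]]
Observability matrix O = [C; CA; CA^2] = [[0, 1, 4], [0, -3, 9], [0, -33, 15]]
Column 1 of O is identically zero, so rank(O) ≤ 2.
The 2×2 minor from rows 1, 2, columns 2, 3 is 1·9 - 4·(-3) = 9 - (-12) = 21 ≠ 0, so rank(O) = 2.
rank(O) = 2 < n = 3, so the pair (A, C) is not completely observable.

2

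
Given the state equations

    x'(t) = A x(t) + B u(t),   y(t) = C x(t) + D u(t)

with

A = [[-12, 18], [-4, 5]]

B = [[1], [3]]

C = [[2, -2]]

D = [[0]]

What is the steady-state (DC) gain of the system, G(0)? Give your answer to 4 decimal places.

2.8333

G(0) = C(-A)^{-1}B + D = -C A^{-1} B + D.
det A = 12, so A^{-1} = (1/12)·adj(A) = [[5/12, -3/2], [1/3, -1]]
A^{-1} B = [-49/12, -8/3]^T
C A^{-1} B = -17/6
G(0) = D - C A^{-1} B = 0 - (-17/6) = 17/6 ≈ 2.8333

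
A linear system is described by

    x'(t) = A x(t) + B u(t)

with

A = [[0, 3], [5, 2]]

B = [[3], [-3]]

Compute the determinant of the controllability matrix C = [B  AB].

AB = [[-9], [9]]
Controllability matrix C = [B  AB] = [[3, -9], [-3, 9]]
det(C) = 3·9 - (-9)·(-3) = 27 - 27 = 0
Since det(C) = 0, rank(C) < 2 and the system is not completely controllable.

0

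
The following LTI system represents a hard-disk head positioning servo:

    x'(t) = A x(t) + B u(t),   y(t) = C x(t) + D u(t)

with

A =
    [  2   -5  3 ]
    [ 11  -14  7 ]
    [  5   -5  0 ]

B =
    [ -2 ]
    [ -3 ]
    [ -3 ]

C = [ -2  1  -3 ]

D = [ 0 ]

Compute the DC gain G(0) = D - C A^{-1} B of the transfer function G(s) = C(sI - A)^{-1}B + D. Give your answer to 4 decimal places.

G(0) = C(-A)^{-1}B + D = -C A^{-1} B + D.
det A = -60, so A^{-1} = (1/-60)·adj(A) = [[-7/12, 1/4, -7/60], [-7/12, 1/4, -19/60], [-1/4, 1/4, -9/20]]
A^{-1} B = [23/30, 41/30, 11/10]^T
C A^{-1} B = -52/15
G(0) = D - C A^{-1} B = 0 - (-52/15) = 52/15 ≈ 3.4667

3.4667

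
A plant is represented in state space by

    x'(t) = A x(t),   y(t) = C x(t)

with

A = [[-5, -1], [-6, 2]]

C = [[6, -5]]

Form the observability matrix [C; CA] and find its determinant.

CA = [[0, -16]]
Observability matrix O = [C; CA] = [[6, -5], [0, -16]]
det(O) = 6·(-16) - (-5)·0 = -96 - 0 = -96
Since det(O) ≠ 0, rank(O) = 2 and the system is completely observable.

-96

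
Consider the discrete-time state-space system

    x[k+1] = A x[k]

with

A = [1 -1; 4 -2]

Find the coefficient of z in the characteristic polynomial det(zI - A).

For a 2×2 matrix, det(zI - A) = z^2 - (tr A)z + det A.
tr A = -1, det A = 2.
So p(z) = z^2 + z + 2.
The coefficient of z is 1.

1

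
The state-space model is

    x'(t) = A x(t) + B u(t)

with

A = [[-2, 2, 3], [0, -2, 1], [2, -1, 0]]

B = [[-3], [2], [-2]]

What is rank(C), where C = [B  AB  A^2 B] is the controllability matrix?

3

AB = [[4], [-6], [-8]]
A^2B = [[-44], [4], [14]]
Controllability matrix C = [B  AB  A^2B] = [[-3, 4, -44], [2, -6, 4], [-2, -8, 14]]
det(C) = (-3)·((-6)·14 - 4·(-8)) - 4·(2·14 - 4·(-2)) + (-44)·(2·(-8) - (-6)·(-2)) = (-3)·(-52) - 4·36 + (-44)·(-28) = 1244 ≠ 0, so rank(C) = 3.
rank(C) = 3 = n, so the pair (A, B) is completely controllable.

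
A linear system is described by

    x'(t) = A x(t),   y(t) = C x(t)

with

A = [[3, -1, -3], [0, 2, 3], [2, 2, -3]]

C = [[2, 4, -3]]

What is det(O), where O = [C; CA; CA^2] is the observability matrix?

CA = [[0, 0, 15]]
CA^2 = [[30, 30, -45]]
Observability matrix O = [C; CA; CA^2] = [[2, 4, -3], [0, 0, 15], [30, 30, -45]]
Expanding along the first row, det(O) = 2·(0·(-45) - 15·30) - 4·(0·(-45) - 15·30) + (-3)·(0·30 - 0·30) = 2·(-450) - 4·(-450) + (-3)·0 = 900
Since det(O) ≠ 0, rank(O) = 3 and the system is completely observable.

900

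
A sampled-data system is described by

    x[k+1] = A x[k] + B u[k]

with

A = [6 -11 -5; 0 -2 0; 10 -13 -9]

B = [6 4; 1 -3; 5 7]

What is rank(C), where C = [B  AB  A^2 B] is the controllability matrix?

2

AB = [[0, 22], [-2, 6], [2, 16]]
A^2B = [[12, -14], [4, -12], [8, -2]]
Controllability matrix C = [B  AB  A^2B] = [[6, 4, 0, 22, 12, -14], [1, -3, -2, 6, 4, -12], [5, 7, 2, 16, 8, -2]]
The rows r1, r2, r3 of C are linearly dependent: -r1 + r2 + r3 = 0 (check each entry), so rank(C) ≤ 2.
The 2×2 minor from rows 1, 2, columns 1, 2 is 6·(-3) - 4·1 = -18 - 4 = -22 ≠ 0, so rank(C) = 2.
rank(C) = 2 < n = 3, so the pair (A, B) is not completely controllable.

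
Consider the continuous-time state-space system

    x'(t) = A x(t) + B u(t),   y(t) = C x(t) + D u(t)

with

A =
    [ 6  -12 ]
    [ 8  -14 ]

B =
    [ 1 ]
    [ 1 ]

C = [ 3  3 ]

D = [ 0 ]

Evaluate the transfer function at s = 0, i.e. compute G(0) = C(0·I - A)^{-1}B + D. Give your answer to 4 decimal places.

1.0000

G(0) = C(-A)^{-1}B + D = -C A^{-1} B + D.
det A = 12, so A^{-1} = (1/12)·adj(A) = [[-7/6, 1], [-2/3, 1/2]]
A^{-1} B = [-1/6, -1/6]^T
C A^{-1} B = -1
G(0) = D - C A^{-1} B = 0 - (-1) = 1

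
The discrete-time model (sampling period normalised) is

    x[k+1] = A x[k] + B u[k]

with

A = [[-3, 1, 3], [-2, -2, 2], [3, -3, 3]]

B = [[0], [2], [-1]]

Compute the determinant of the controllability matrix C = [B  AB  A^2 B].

AB = [[-1], [-6], [-9]]
A^2B = [[-30], [-4], [-12]]
Controllability matrix C = [B  AB  A^2B] = [[0, -1, -30], [2, -6, -4], [-1, -9, -12]]
Expanding along the first row, det(C) = 0·((-6)·(-12) - (-4)·(-9)) - (-1)·(2·(-12) - (-4)·(-1)) + (-30)·(2·(-9) - (-6)·(-1)) = 0·36 - (-1)·(-28) + (-30)·(-24) = 692
Since det(C) ≠ 0, rank(C) = 3 and the system is completely controllable.

692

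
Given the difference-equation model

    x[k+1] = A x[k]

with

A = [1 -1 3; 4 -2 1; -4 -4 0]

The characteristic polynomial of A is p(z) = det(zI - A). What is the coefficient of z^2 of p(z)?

1

Expand det(zI - A) for the 3×3 matrix.
p(z) = z^3 + z^2 + 18z + 64.
(Check: constant term = det(-A) = (-1)^3 det A = 64; coefficient of z^2 = -tr A = 1.)
The coefficient of z^2 is 1.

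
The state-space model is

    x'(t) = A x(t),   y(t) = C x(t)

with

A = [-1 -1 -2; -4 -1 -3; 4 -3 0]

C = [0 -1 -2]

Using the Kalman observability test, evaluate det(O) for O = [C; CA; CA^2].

CA = [[-4, 7, 3]]
CA^2 = [[-12, -12, -13]]
Observability matrix O = [C; CA; CA^2] = [[0, -1, -2], [-4, 7, 3], [-12, -12, -13]]
Expanding along the first row, det(O) = 0·(7·(-13) - 3·(-12)) - (-1)·((-4)·(-13) - 3·(-12)) + (-2)·((-4)·(-12) - 7·(-12)) = 0·(-55) - (-1)·88 + (-2)·132 = -176
Since det(O) ≠ 0, rank(O) = 3 and the system is completely observable.

-176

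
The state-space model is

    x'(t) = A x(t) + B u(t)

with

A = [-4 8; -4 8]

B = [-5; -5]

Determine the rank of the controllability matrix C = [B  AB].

AB = [[-20], [-20]]
Controllability matrix C = [B  AB] = [[-5, -20], [-5, -20]]
Every column of C is a scalar multiple of column 1 = [-5, -5] (multipliers 1, 4), so the columns span a one-dimensional space.
C ≠ 0, hence rank(C) = 1.
rank(C) = 1 < n = 2, so the pair (A, B) is not completely controllable.

1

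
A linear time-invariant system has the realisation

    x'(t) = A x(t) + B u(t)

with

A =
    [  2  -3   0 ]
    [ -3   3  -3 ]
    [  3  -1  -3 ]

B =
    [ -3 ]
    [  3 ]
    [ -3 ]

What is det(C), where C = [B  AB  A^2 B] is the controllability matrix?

AB = [[-15], [27], [-3]]
A^2B = [[-111], [135], [-63]]
Controllability matrix C = [B  AB  A^2B] = [[-3, -15, -111], [3, 27, 135], [-3, -3, -63]]
Expanding along the first row, det(C) = (-3)·(27·(-63) - 135·(-3)) - (-15)·(3·(-63) - 135·(-3)) + (-111)·(3·(-3) - 27·(-3)) = (-3)·(-1296) - (-15)·216 + (-111)·72 = -864
Since det(C) ≠ 0, rank(C) = 3 and the system is completely controllable.

-864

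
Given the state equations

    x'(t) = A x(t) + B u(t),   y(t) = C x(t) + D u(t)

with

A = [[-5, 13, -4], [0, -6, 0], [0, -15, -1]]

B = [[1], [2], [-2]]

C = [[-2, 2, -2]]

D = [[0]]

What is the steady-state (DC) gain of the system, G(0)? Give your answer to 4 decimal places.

1.3333

G(0) = C(-A)^{-1}B + D = -C A^{-1} B + D.
det A = -30, so A^{-1} = (1/-30)·adj(A) = [[-1/5, -73/30, 4/5], [0, -1/6, 0], [0, 5/2, -1]]
A^{-1} B = [-20/3, -1/3, 7]^T
C A^{-1} B = -4/3
G(0) = D - C A^{-1} B = 0 - (-4/3) = 4/3 ≈ 1.3333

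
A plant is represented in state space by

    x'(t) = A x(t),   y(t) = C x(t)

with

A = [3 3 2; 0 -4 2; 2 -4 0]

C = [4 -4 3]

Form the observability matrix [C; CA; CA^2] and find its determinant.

6116

CA = [[18, 16, 0]]
CA^2 = [[54, -10, 68]]
Observability matrix O = [C; CA; CA^2] = [[4, -4, 3], [18, 16, 0], [54, -10, 68]]
Expanding along the first row, det(O) = 4·(16·68 - 0·(-10)) - (-4)·(18·68 - 0·54) + 3·(18·(-10) - 16·54) = 4·1088 - (-4)·1224 + 3·(-1044) = 6116
Since det(O) ≠ 0, rank(O) = 3 and the system is completely observable.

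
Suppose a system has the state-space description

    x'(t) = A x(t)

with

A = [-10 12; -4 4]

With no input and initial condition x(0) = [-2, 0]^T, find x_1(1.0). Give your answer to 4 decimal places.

0.6655

det(sI - A) = s^2 - (tr A)s + det A, with tr A = (-10) + 4 = -6 and det A = (-10)·4 - 12·(-4) = -40 - (-48) = 8.
So p(s) = det(sI - A) = s^2 + 6s + 8.
Factor s^2 + 6s + 8: two numbers with sum -6 and product 8 are -2 and -4, so s^2 + 6s + 8 = (s + 2)(s + 4).
Hence p(s) = (s + 2) (s + 4), with roots -4, -2.
The eigenvalues -4, -2 are distinct and real, so A is diagonalisable and x(t) = e^{At} x(0) = V diag(e^{λ_i t}) V^{-1} x(0), where the columns of V are the eigenvectors.
λ = -4: A - (-4)I = [[-6, 12], [-4, 8]]. Row 1 gives (-6)·v1 + 12·v2 = 0, so take v_1 = [2, 1]^T.
λ = -2: A - (-2)I = [[-8, 12], [-4, 6]]. Row 1 gives (-8)·v1 + 12·v2 = 0, so take v_2 = [3, 2]^T.
V = [v_1 v_2] = [[2, 3], [1, 2]] has det V = 1, so V^{-1} = adj(V)/det V = [[2, -3], [-1, 2]].
Modal coordinates z(0) = V^{-1} x(0): 2·(-2) + (-3)·0 = -4; (-1)·(-2) + 2·0 = 2; so z(0) = [-4, 2]^T.
x_1(t) = Σ_i (v_i)_1 · z_i(0) · e^{λ_i t} (row 1 of V times the modal terms).
x_1(1.0) = 2·(-4)·e^{-4·1.0} + 3·2·e^{-2·1.0} = (-8)·0.018316 + 6·0.135335 = 0.6655.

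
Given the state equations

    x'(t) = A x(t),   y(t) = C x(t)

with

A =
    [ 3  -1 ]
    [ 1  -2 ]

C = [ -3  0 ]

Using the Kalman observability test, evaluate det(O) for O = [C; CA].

CA = [[-9, 3]]
Observability matrix O = [C; CA] = [[-3, 0], [-9, 3]]
det(O) = (-3)·3 - 0·(-9) = -9 - 0 = -9
Since det(O) ≠ 0, rank(O) = 2 and the system is completely observable.

-9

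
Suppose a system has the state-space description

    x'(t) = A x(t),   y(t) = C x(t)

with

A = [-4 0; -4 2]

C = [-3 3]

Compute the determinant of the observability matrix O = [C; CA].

-18

CA = [[0, 6]]
Observability matrix O = [C; CA] = [[-3, 3], [0, 6]]
det(O) = (-3)·6 - 3·0 = -18 - 0 = -18
Since det(O) ≠ 0, rank(O) = 2 and the system is completely observable.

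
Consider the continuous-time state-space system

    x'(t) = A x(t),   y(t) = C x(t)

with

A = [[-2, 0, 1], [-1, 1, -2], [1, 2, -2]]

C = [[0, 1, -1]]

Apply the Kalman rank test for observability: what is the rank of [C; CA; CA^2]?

3

CA = [[-2, -1, 0]]
CA^2 = [[5, -1, 0]]
Observability matrix O = [C; CA; CA^2] = [[0, 1, -1], [-2, -1, 0], [5, -1, 0]]
det(O) = 0·((-1)·0 - 0·(-1)) - 1·((-2)·0 - 0·5) + (-1)·((-2)·(-1) - (-1)·5) = 0·0 - 1·0 + (-1)·7 = -7 ≠ 0, so rank(O) = 3.
rank(O) = 3 = n, so the pair (A, C) is completely observable.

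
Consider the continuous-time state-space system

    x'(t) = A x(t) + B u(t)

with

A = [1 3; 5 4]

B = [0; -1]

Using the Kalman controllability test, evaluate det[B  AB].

-3

AB = [[-3], [-4]]
Controllability matrix C = [B  AB] = [[0, -3], [-1, -4]]
det(C) = 0·(-4) - (-3)·(-1) = 0 - 3 = -3
Since det(C) ≠ 0, rank(C) = 2 and the system is completely controllable.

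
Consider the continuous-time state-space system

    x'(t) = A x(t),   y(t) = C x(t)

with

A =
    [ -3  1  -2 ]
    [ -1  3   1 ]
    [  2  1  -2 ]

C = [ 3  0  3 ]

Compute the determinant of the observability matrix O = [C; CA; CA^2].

CA = [[-3, 6, -12]]
CA^2 = [[-21, 3, 36]]
Observability matrix O = [C; CA; CA^2] = [[3, 0, 3], [-3, 6, -12], [-21, 3, 36]]
Expanding along the first row, det(O) = 3·(6·36 - (-12)·3) - 0·((-3)·36 - (-12)·(-21)) + 3·((-3)·3 - 6·(-21)) = 3·252 - 0·(-360) + 3·117 = 1107
Since det(O) ≠ 0, rank(O) = 3 and the system is completely observable.

1107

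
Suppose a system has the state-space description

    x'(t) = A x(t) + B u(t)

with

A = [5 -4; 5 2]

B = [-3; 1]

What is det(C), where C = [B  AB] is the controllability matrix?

58

AB = [[-19], [-13]]
Controllability matrix C = [B  AB] = [[-3, -19], [1, -13]]
det(C) = (-3)·(-13) - (-19)·1 = 39 - (-19) = 58
Since det(C) ≠ 0, rank(C) = 2 and the system is completely controllable.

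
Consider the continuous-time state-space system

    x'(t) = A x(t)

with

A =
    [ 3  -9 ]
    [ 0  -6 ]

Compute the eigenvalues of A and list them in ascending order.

-6, 3

det(sI - A) = s^2 - (tr A)s + det A, with tr A = 3 + (-6) = -3 and det A = 3·(-6) - (-9)·0 = -18 - 0 = -18.
So p(s) = det(sI - A) = s^2 + 3s - 18.
Factor s^2 + 3s - 18: two numbers with sum -3 and product -18 are 3 and -6, so s^2 + 3s - 18 = (s - 3)(s + 6).
Hence p(s) = (s - 3) (s + 6), with roots -6, 3.
At least one eigenvalue has non-negative real part, so the system is not asymptotically stable.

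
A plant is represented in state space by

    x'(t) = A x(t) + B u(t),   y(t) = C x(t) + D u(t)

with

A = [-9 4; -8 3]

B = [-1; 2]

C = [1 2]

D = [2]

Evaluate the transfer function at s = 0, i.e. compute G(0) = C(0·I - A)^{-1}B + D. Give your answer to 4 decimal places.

14.6000

G(0) = C(-A)^{-1}B + D = -C A^{-1} B + D.
det A = 5, so A^{-1} = (1/5)·adj(A) = [[3/5, -4/5], [8/5, -9/5]]
A^{-1} B = [-11/5, -26/5]^T
C A^{-1} B = -63/5
G(0) = D - C A^{-1} B = 2 - (-63/5) = 73/5 ≈ 14.6000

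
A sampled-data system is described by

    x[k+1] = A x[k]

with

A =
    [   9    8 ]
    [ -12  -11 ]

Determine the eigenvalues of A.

det(zI - A) = z^2 - (tr A)z + det A, with tr A = 9 + (-11) = -2 and det A = 9·(-11) - 8·(-12) = -99 - (-96) = -3.
So p(z) = det(zI - A) = z^2 + 2z - 3.
Factor z^2 + 2z - 3: two numbers with sum -2 and product -3 are 1 and -3, so z^2 + 2z - 3 = (z - 1)(z + 3).
Hence p(z) = (z - 1) (z + 3), with roots -3, 1.

-3, 1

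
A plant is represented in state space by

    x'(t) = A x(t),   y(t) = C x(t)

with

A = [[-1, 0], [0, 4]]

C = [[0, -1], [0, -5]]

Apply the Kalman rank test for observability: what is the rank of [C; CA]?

1

CA = [[0, -4], [0, -20]]
Observability matrix O = [C; CA] = [[0, -1], [0, -5], [0, -4], [0, -20]]
Every row of O is a scalar multiple of row 1 = [0, -1] (multipliers 1, 5, 4, 20), so the rows span a one-dimensional space.
O ≠ 0, hence rank(O) = 1.
rank(O) = 1 < n = 2, so the pair (A, C) is not completely observable.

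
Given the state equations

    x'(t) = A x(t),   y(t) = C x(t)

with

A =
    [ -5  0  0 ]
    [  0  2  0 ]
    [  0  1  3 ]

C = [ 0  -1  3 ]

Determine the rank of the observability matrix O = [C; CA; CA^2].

CA = [[0, 1, 9]]
CA^2 = [[0, 11, 27]]
Observability matrix O = [C; CA; CA^2] = [[0, -1, 3], [0, 1, 9], [0, 11, 27]]
Column 1 of O is identically zero, so rank(O) ≤ 2.
The 2×2 minor from rows 1, 2, columns 2, 3 is (-1)·9 - 3·1 = -9 - 3 = -12 ≠ 0, so rank(O) = 2.
rank(O) = 2 < n = 3, so the pair (A, C) is not completely observable.

2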